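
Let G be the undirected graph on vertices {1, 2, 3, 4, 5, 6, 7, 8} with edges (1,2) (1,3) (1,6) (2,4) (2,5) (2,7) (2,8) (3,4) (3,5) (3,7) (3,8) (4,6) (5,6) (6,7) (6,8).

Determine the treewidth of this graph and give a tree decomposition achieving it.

Treewidth 3.
Bags: B1 = {2, 3, 4, 6}  B2 = {2, 3, 5, 6}  B3 = {1, 2, 3, 6}  B4 = {2, 3, 6, 7}  B5 = {2, 3, 6, 8}
Tree: B1–B2, B2–B3, B3–B4, B4–B5

The largest bag has 4 vertices, giving width 3; this decomposition certifies tw(G) ≤ 3. For the lower bound: the 4 vertex sets {2,4}, {3,5}, {6}, {1} are disjoint, each induces a connected subgraph, and every pair is joined by at least one edge of G. Contracting each set to a single vertex therefore yields K_{4} as a minor, and since treewidth is minor-monotone, tw(G) ≥ tw(K_{4}) = 3. The upper and lower bounds meet at 3, so that is the treewidth.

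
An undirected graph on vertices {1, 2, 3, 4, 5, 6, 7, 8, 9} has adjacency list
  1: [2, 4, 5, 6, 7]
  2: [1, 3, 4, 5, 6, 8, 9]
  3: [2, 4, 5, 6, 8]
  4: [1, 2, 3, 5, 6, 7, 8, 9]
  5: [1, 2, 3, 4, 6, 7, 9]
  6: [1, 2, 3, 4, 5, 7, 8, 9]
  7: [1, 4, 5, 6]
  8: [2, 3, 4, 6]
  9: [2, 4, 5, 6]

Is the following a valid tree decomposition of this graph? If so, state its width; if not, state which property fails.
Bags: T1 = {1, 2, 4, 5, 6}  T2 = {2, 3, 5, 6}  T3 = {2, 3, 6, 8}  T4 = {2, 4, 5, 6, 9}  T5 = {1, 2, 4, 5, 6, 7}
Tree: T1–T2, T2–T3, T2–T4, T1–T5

A tree decomposition must satisfy three properties: every vertex lies in some bag; for every edge, both endpoints lie together in some bag; and for every vertex, the bags containing it form a connected subtree. Here edge (4,3) lies in no bag, so the decomposition is invalid.

No — edge (4,3) lies in no bag.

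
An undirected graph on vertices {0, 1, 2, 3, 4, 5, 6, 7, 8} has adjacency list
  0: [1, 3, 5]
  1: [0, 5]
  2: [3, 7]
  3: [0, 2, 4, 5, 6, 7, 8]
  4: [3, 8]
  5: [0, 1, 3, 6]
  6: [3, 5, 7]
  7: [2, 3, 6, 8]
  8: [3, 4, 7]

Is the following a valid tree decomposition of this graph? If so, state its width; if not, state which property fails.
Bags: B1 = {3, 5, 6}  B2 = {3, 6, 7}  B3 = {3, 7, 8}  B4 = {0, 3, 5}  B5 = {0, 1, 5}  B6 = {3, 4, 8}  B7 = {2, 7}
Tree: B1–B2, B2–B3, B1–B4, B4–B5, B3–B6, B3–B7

A tree decomposition must satisfy three properties: every vertex lies in some bag; for every edge, both endpoints lie together in some bag; and for every vertex, the bags containing it form a connected subtree. Here edge (3,2) lies in no bag, so the decomposition is invalid.

No — edge (3,2) lies in no bag.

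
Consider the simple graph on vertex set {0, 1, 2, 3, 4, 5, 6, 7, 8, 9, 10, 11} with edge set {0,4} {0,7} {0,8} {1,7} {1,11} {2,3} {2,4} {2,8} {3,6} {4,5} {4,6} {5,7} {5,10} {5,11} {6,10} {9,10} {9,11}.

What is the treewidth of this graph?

3

A width-3 tree decomposition is:
Bags: B1 = {1, 9, 10, 11}  B2 = {1, 5, 10, 11}  B3 = {1, 5, 7, 10}  B4 = {5, 6, 7, 10}  B5 = {4, 5, 6, 7}  B6 = {0, 4, 6, 7}  B7 = {0, 3, 4, 6}  B8 = {0, 2, 3, 4}  B9 = {0, 2, 3, 8}
Tree: B1–B2, B2–B3, B3–B4, B4–B5, B5–B6, B6–B7, B7–B8, B8–B9
Each bag holds 4 vertices, so the decomposition has width 3, which upper-bounds the treewidth. For the lower bound: the 4 vertex sets {1,9,11}, {10}, {5}, {0,4,6,7} are disjoint, each induces a connected subgraph, and every pair is joined by at least one edge of G. Contracting each set to a single vertex therefore yields K_{4} as a minor, and since treewidth is minor-monotone, tw(G) ≥ tw(K_{4}) = 3. Hence tw(G) = 3 exactly.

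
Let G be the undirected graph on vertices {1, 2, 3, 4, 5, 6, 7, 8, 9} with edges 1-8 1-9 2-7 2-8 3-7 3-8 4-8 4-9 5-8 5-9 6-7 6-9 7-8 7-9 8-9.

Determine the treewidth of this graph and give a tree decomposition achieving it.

Each bag holds 3 vertices, so the decomposition has width 2, which upper-bounds the treewidth. On the other hand G contains the 3-clique {1, 8, 9}. A clique must lie in a single bag of any decomposition, so no decomposition can have width below 2. The upper and lower bounds meet at 2, so that is the treewidth.

Treewidth 2.
One optimal decomposition is:
Bags: B1 = {4, 8, 9}  B2 = {7, 8, 9}  B3 = {5, 8, 9}  B4 = {1, 8, 9}  B5 = {3, 7, 8}  B6 = {2, 7, 8}  B7 = {6, 7, 9}
Tree: B1–B2, B1–B3, B1–B4, B2–B5, B2–B6, B2–B7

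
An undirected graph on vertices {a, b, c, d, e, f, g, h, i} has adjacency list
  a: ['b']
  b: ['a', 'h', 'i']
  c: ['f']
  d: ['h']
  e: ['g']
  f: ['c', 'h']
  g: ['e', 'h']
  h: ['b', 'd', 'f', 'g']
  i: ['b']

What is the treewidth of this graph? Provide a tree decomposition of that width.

Each bag holds 2 vertices, so the decomposition has width 1, which upper-bounds the treewidth. Since G has at least one edge (e.g. b–h), it is not an edgeless graph, so tw(G) ≥ 1. Hence tw(G) = 1 exactly.

Treewidth 1.
One optimal decomposition is:
Bags: B1 = {b, h}  B2 = {g, h}  B3 = {e, g}  B4 = {f, h}  B5 = {a, b}  B6 = {c, f}  B7 = {b, i}  B8 = {d, h}
Tree: B1–B2, B2–B3, B2–B4, B1–B5, B4–B6, B5–B7, B2–B8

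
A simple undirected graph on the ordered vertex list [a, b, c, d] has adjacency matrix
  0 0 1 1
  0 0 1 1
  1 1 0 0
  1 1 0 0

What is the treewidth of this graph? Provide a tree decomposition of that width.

Every bag has size at most 3, so the width is 3 − 1 = 2 and tw(G) ≤ 2. The edges c–a–d–b–c form a cycle, so G is not a tree and its treewidth is at least 2. Combining the bounds, tw(G) = 2.

Treewidth 2.
One optimal decomposition is:
Bags: B1 = {a, c, d}  B2 = {b, c, d}
Tree: B1–B2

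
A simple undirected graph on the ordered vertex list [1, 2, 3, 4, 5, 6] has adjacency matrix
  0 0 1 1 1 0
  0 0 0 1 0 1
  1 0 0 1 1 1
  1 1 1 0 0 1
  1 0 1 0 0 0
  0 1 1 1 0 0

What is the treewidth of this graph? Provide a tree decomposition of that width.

Treewidth 2.
One such decomposition:
Bags: B1 = {1, 3, 4}  B2 = {3, 4, 6}  B3 = {1, 3, 5}  B4 = {2, 4, 6}
Tree: B1–B2, B1–B3, B2–B4

Every bag has size at most 3, so the width is 3 − 1 = 2 and tw(G) ≤ 2. Conversely, {2, 4, 6} is a clique of size 3, and the vertices of any clique must share a bag in every tree decomposition; so some bag has ≥ 3 vertices and tw(G) ≥ 2. Hence tw(G) = 2 exactly.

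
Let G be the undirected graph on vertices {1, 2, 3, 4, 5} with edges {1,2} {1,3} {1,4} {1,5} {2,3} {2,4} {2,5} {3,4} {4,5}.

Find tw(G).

A width-3 tree decomposition is:
Bags: B1 = {1, 2, 3, 4}  B2 = {1, 2, 4, 5}
Tree: B1–B2
The largest bag has 4 vertices, giving width 3; this decomposition certifies tw(G) ≤ 3. Conversely, {1, 2, 3, 4} is a clique of size 4, and the vertices of any clique must share a bag in every tree decomposition; so some bag has ≥ 4 vertices and tw(G) ≥ 3. The upper and lower bounds meet at 3, so that is the treewidth.

3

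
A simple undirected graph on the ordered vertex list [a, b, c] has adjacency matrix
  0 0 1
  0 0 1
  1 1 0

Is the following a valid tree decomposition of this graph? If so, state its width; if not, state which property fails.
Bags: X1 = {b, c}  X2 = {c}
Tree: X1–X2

A tree decomposition must satisfy three properties: every vertex lies in some bag; for every edge, both endpoints lie together in some bag; and for every vertex, the bags containing it form a connected subtree. Here vertex a appears in no bag, so the decomposition is invalid.

No — vertex a appears in no bag.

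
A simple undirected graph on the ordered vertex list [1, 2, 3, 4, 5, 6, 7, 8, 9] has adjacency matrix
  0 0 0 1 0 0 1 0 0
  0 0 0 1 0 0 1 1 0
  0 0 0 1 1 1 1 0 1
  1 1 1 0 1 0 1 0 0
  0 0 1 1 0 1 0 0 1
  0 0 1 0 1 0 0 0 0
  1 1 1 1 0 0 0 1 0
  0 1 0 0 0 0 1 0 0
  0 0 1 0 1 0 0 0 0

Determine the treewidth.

2

A width-2 tree decomposition is:
Bags: B1 = {3, 5, 9}  B2 = {3, 4, 5}  B3 = {3, 4, 7}  B4 = {2, 4, 7}  B5 = {1, 4, 7}  B6 = {2, 7, 8}  B7 = {3, 5, 6}
Tree: B1–B2, B2–B3, B3–B4, B4–B5, B4–B6, B2–B7
The largest bag has 3 vertices, giving width 2; this decomposition certifies tw(G) ≤ 2. For the lower bound, the 3 vertices {2, 7, 8} are pairwise adjacent, and any tree decomposition puts a clique entirely inside one bag — forcing width ≥ 2. The upper and lower bounds meet at 2, so that is the treewidth.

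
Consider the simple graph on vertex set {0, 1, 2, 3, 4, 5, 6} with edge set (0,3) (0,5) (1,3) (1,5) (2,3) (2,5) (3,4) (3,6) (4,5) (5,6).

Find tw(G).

2

A width-2 tree decomposition is:
Bags: B1 = {1, 3, 5}  B2 = {0, 3, 5}  B3 = {3, 4, 5}  B4 = {3, 5, 6}  B5 = {2, 3, 5}
Tree: B1–B2, B2–B3, B3–B4, B4–B5
The largest bag has 3 vertices, giving width 2; this decomposition certifies tw(G) ≤ 2. Since 5–1–3–0–5 is a cycle in G, G is not acyclic. Forests are exactly the graphs of treewidth ≤ 1, so tw(G) ≥ 2. Therefore the treewidth is 2.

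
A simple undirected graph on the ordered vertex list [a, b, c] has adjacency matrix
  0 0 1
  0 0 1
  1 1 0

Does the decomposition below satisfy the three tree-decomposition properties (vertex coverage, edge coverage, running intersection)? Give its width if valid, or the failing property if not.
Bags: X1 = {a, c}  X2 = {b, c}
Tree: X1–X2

Yes; width 1.

Checking the three conditions: (i) the bags cover all of {a, b, c}; (ii) for each edge, some bag contains both endpoints; (iii) the bags containing any fixed vertex form a subtree. All hold, so the decomposition is valid with width 2 − 1 = 1.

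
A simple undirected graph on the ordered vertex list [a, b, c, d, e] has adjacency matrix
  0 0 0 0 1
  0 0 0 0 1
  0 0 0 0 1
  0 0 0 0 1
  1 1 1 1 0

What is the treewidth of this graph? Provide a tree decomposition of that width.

Each bag holds 2 vertices, so the decomposition has width 1, which upper-bounds the treewidth. Since G has at least one edge (e.g. d–e), it is not an edgeless graph, so tw(G) ≥ 1. The upper and lower bounds meet at 1, so that is the treewidth.

Treewidth 1.
One optimal decomposition is:
Bags: B1 = {d, e}  B2 = {c, e}  B3 = {b, e}  B4 = {a, e}
Tree: B1–B2, B1–B3, B2–B4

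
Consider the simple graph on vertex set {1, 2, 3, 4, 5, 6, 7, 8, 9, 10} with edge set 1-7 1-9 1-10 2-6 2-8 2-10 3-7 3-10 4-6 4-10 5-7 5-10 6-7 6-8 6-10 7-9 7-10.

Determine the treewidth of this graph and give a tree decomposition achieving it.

Treewidth 2.
One optimal decomposition is:
Bags: B1 = {6, 7, 10}  B2 = {1, 7, 10}  B3 = {3, 7, 10}  B4 = {2, 6, 10}  B5 = {5, 7, 10}  B6 = {4, 6, 10}  B7 = {2, 6, 8}  B8 = {1, 7, 9}
Tree: B1–B2, B1–B3, B1–B4, B3–B5, B1–B6, B4–B7, B2–B8

Every bag has size at most 3, so the width is 3 − 1 = 2 and tw(G) ≤ 2. For the lower bound, the 3 vertices {2, 6, 8} are pairwise adjacent, and any tree decomposition puts a clique entirely inside one bag — forcing width ≥ 2. Combining the bounds, tw(G) = 2.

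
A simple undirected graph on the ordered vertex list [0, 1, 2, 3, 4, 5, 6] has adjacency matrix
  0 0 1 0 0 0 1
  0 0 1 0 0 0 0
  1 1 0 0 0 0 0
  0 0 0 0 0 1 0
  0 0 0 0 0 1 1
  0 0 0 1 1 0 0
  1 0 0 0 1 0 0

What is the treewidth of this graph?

1

A width-1 tree decomposition is:
Bags: B1 = {1, 2}  B2 = {0, 2}  B3 = {0, 6}  B4 = {4, 6}  B5 = {4, 5}  B6 = {3, 5}
Tree: B1–B2, B2–B3, B3–B4, B4–B5, B5–B6
The largest bag has 2 vertices, giving width 1; this decomposition certifies tw(G) ≤ 1. Any graph with an edge has treewidth ≥ 1, and G has the edge 1–2. The upper and lower bounds meet at 1, so that is the treewidth.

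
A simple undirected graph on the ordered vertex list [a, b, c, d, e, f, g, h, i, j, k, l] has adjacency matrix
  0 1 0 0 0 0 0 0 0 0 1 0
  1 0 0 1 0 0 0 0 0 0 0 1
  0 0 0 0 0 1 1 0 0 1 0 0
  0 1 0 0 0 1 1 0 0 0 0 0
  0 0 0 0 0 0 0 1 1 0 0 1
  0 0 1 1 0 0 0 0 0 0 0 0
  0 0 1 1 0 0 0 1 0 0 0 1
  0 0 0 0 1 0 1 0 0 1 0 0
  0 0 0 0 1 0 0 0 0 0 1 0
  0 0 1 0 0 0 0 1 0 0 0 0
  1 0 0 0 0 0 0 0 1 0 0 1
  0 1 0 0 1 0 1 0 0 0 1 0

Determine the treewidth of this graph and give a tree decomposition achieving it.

The largest bag has 4 vertices, giving width 3; this decomposition certifies tw(G) ≤ 3. For the lower bound: the 4 vertex sets {a,i,k}, {b}, {l}, {d,e,g,h} are disjoint, each induces a connected subgraph, and every pair is joined by at least one edge of G. Contracting each set to a single vertex therefore yields K_{4} as a minor, and since treewidth is minor-monotone, tw(G) ≥ tw(K_{4}) = 3. Therefore the treewidth is 3.

Treewidth 3.
One such decomposition:
Bags: B1 = {a, b, i, k}  B2 = {b, i, k, l}  B3 = {b, e, i, l}  B4 = {b, d, e, l}  B5 = {d, e, g, l}  B6 = {d, e, g, h}  B7 = {d, f, g, h}  B8 = {c, f, g, h}  B9 = {c, f, h, j}
Tree: B1–B2, B2–B3, B3–B4, B4–B5, B5–B6, B6–B7, B7–B8, B8–B9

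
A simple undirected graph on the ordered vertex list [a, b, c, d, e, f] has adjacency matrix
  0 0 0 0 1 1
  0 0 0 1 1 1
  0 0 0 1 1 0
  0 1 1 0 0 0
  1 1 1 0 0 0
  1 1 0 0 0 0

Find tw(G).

2

A width-2 tree decomposition is:
Bags: B1 = {a, b, f}  B2 = {a, b, e}  B3 = {b, d, e}  B4 = {c, d, e}
Tree: B1–B2, B2–B3, B3–B4
The largest bag has 3 vertices, giving width 2; this decomposition certifies tw(G) ≤ 2. The edges f–a–e–b–f form a cycle, so G is not a tree and its treewidth is at least 2. Therefore the treewidth is 2.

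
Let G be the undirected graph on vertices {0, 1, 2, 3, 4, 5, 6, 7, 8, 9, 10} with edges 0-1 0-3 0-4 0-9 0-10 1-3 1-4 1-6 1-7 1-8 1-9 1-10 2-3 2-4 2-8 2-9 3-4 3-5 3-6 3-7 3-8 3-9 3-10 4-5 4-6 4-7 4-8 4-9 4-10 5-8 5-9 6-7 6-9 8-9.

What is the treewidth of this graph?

A width-4 tree decomposition is:
Bags: B1 = {1, 3, 4, 6, 9}  B2 = {1, 3, 4, 8, 9}  B3 = {2, 3, 4, 8, 9}  B4 = {0, 1, 3, 4, 9}  B5 = {0, 1, 3, 4, 10}  B6 = {1, 3, 4, 6, 7}  B7 = {3, 4, 5, 8, 9}
Tree: B1–B2, B2–B3, B1–B4, B4–B5, B1–B6, B3–B7
Every bag has size at most 5, so the width is 5 − 1 = 4 and tw(G) ≤ 4. For the lower bound, the 5 vertices {0, 1, 3, 4, 9} are pairwise adjacent, and any tree decomposition puts a clique entirely inside one bag — forcing width ≥ 4. Therefore the treewidth is 4.

4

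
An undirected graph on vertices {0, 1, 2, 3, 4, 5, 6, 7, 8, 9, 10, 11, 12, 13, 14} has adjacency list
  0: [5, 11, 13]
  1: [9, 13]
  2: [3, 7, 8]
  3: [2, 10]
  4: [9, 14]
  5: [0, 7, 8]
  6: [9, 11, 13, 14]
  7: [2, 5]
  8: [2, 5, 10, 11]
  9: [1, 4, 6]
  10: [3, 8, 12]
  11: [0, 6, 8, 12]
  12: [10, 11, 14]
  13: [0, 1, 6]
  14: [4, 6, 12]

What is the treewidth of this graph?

3

A width-3 tree decomposition is:
Bags: B1 = {1, 4, 9, 13}  B2 = {4, 6, 9, 13}  B3 = {4, 6, 13, 14}  B4 = {0, 6, 13, 14}  B5 = {0, 6, 11, 14}  B6 = {0, 11, 12, 14}  B7 = {0, 5, 11, 12}  B8 = {5, 8, 11, 12}  B9 = {5, 8, 10, 12}  B10 = {5, 7, 8, 10}  B11 = {2, 7, 8, 10}  B12 = {2, 3, 7, 10}
Tree: B1–B2, B2–B3, B3–B4, B4–B5, B5–B6, B6–B7, B7–B8, B8–B9, B9–B10, B10–B11, B11–B12
The largest bag has 4 vertices, giving width 3; this decomposition certifies tw(G) ≤ 3. For the lower bound: the 4 vertex sets {1,4,9}, {13}, {6}, {0,11,12,14} are disjoint, each induces a connected subgraph, and every pair is joined by at least one edge of G. Contracting each set to a single vertex therefore yields K_{4} as a minor, and since treewidth is minor-monotone, tw(G) ≥ tw(K_{4}) = 3. Therefore the treewidth is 3.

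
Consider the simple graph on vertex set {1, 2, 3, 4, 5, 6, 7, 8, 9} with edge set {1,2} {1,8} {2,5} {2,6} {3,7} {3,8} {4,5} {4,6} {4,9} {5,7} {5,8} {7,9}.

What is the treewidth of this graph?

3

A width-3 tree decomposition is:
Bags: B1 = {1, 2, 4, 6}  B2 = {1, 2, 4, 5}  B3 = {1, 4, 5, 8}  B4 = {4, 5, 8, 9}  B5 = {5, 7, 8, 9}  B6 = {3, 7, 8, 9}
Tree: B1–B2, B2–B3, B3–B4, B4–B5, B5–B6
Each bag holds 4 vertices, so the decomposition has width 3, which upper-bounds the treewidth. For the lower bound: the 4 vertex sets {1,2,6}, {4}, {5}, {3,7,8,9} are disjoint, each induces a connected subgraph, and every pair is joined by at least one edge of G. Contracting each set to a single vertex therefore yields K_{4} as a minor, and since treewidth is minor-monotone, tw(G) ≥ tw(K_{4}) = 3. Therefore the treewidth is 3.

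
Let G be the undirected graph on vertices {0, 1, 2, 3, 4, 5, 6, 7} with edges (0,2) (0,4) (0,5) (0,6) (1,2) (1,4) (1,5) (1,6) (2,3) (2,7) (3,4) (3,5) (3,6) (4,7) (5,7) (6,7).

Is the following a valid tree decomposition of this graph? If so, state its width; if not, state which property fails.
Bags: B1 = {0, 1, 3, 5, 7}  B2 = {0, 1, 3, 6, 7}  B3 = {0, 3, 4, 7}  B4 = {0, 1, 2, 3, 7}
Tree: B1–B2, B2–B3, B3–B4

No — edge (1,4) lies in no bag.

A tree decomposition must satisfy three properties: every vertex lies in some bag; for every edge, both endpoints lie together in some bag; and for every vertex, the bags containing it form a connected subtree. Here edge (1,4) lies in no bag, so the decomposition is invalid.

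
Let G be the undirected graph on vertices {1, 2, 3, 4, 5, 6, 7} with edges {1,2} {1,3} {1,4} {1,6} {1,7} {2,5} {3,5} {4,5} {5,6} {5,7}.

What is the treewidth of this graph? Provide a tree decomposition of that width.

The largest bag has 3 vertices, giving width 2; this decomposition certifies tw(G) ≤ 2. The edges 5–3–1–4–5 form a cycle, so G is not a tree and its treewidth is at least 2. Hence tw(G) = 2 exactly.

Treewidth 2.
One optimal decomposition is:
Bags: B1 = {1, 3, 5}  B2 = {1, 4, 5}  B3 = {1, 5, 6}  B4 = {1, 2, 5}  B5 = {1, 5, 7}
Tree: B1–B2, B2–B3, B3–B4, B4–B5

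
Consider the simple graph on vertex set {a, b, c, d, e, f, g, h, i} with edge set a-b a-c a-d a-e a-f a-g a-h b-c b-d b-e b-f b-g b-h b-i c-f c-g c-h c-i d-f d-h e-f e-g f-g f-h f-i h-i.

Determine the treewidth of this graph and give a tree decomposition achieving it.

Treewidth 4.
One optimal decomposition is:
Bags: B1 = {a, b, c, f, g}  B2 = {a, b, c, f, h}  B3 = {a, b, d, f, h}  B4 = {b, c, f, h, i}  B5 = {a, b, e, f, g}
Tree: B1–B2, B2–B3, B2–B4, B1–B5

The largest bag has 5 vertices, giving width 4; this decomposition certifies tw(G) ≤ 4. Conversely, {a, b, d, f, h} is a clique of size 5, and the vertices of any clique must share a bag in every tree decomposition; so some bag has ≥ 5 vertices and tw(G) ≥ 4. Combining the bounds, tw(G) = 4.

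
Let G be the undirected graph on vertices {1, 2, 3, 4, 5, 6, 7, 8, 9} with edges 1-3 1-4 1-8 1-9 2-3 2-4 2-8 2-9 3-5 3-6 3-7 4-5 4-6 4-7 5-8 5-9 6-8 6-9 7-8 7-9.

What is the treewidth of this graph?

4

A width-4 tree decomposition is:
Bags: B1 = {1, 3, 4, 8, 9}  B2 = {3, 4, 6, 8, 9}  B3 = {3, 4, 5, 8, 9}  B4 = {2, 3, 4, 8, 9}  B5 = {3, 4, 7, 8, 9}
Tree: B1–B2, B2–B3, B3–B4, B4–B5
Every bag has size at most 5, so the width is 5 − 1 = 4 and tw(G) ≤ 4. For the lower bound: the 5 vertex sets {1,8}, {6,9}, {4,5}, {3}, {2} are disjoint, each induces a connected subgraph, and every pair is joined by at least one edge of G. Contracting each set to a single vertex therefore yields K_{5} as a minor, and since treewidth is minor-monotone, tw(G) ≥ tw(K_{5}) = 4. The upper and lower bounds meet at 4, so that is the treewidth.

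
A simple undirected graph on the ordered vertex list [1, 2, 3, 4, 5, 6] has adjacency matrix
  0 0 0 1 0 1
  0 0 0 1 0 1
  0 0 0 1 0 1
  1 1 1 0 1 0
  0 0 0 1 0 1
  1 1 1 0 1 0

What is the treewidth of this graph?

2

A width-2 tree decomposition is:
Bags: B1 = {3, 4, 6}  B2 = {2, 4, 6}  B3 = {4, 5, 6}  B4 = {1, 4, 6}
Tree: B1–B2, B2–B3, B3–B4
Every bag has size at most 3, so the width is 3 − 1 = 2 and tw(G) ≤ 2. Since 3–6–2–4–3 is a cycle in G, G is not acyclic. Forests are exactly the graphs of treewidth ≤ 1, so tw(G) ≥ 2. Combining the bounds, tw(G) = 2.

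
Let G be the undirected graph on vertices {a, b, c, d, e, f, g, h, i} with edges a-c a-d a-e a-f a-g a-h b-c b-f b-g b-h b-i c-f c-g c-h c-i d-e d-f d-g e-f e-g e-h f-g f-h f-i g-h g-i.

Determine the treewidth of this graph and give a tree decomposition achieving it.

Treewidth 4.
One such decomposition:
Bags: B1 = {b, c, f, g, i}  B2 = {b, c, f, g, h}  B3 = {a, c, f, g, h}  B4 = {a, e, f, g, h}  B5 = {a, d, e, f, g}
Tree: B1–B2, B2–B3, B3–B4, B4–B5

The largest bag has 5 vertices, giving width 4; this decomposition certifies tw(G) ≤ 4. Conversely, {a, d, e, f, g} is a clique of size 5, and the vertices of any clique must share a bag in every tree decomposition; so some bag has ≥ 5 vertices and tw(G) ≥ 4. Hence tw(G) = 4 exactly.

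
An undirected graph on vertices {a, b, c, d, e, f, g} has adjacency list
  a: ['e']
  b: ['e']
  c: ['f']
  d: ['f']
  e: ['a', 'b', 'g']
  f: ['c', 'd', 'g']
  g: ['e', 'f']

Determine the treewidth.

A width-1 tree decomposition is:
Bags: B1 = {e, g}  B2 = {f, g}  B3 = {a, e}  B4 = {d, f}  B5 = {b, e}  B6 = {c, f}
Tree: B1–B2, B1–B3, B2–B4, B3–B5, B4–B6
The largest bag has 2 vertices, giving width 1; this decomposition certifies tw(G) ≤ 1. Any graph with an edge has treewidth ≥ 1, and G has the edge e–g. The upper and lower bounds meet at 1, so that is the treewidth.

1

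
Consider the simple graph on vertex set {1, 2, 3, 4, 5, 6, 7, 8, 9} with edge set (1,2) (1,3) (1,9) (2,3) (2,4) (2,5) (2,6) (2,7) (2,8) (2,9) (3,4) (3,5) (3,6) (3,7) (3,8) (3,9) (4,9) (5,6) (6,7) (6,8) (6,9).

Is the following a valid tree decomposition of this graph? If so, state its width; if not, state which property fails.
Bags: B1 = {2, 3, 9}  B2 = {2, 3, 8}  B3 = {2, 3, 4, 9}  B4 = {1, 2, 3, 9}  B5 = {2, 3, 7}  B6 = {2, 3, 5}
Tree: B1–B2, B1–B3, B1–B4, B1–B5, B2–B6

No — vertex 6 appears in no bag.

A tree decomposition must satisfy three properties: every vertex lies in some bag; for every edge, both endpoints lie together in some bag; and for every vertex, the bags containing it form a connected subtree. Here vertex 6 appears in no bag, so the decomposition is invalid.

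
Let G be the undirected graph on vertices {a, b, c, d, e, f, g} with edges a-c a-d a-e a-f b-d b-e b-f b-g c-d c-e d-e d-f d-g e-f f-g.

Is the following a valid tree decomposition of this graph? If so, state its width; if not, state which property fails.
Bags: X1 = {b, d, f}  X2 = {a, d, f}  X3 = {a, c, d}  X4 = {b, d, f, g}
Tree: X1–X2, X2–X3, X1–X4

No — vertex e appears in no bag.

A tree decomposition must satisfy three properties: every vertex lies in some bag; for every edge, both endpoints lie together in some bag; and for every vertex, the bags containing it form a connected subtree. Here vertex e appears in no bag, so the decomposition is invalid.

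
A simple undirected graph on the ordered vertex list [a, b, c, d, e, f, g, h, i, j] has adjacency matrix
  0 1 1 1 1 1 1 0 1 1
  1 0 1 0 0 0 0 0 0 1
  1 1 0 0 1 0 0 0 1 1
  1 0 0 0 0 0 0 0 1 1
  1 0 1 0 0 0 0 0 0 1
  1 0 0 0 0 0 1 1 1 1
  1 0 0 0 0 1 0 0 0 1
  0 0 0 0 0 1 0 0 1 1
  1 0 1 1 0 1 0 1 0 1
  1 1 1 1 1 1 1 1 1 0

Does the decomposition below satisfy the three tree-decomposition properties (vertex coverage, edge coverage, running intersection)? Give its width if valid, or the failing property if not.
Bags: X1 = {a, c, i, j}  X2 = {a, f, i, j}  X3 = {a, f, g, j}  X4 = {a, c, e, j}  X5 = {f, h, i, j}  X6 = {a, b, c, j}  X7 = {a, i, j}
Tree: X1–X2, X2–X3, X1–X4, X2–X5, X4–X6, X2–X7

No — vertex d appears in no bag.

A tree decomposition must satisfy three properties: every vertex lies in some bag; for every edge, both endpoints lie together in some bag; and for every vertex, the bags containing it form a connected subtree. Here vertex d appears in no bag, so the decomposition is invalid.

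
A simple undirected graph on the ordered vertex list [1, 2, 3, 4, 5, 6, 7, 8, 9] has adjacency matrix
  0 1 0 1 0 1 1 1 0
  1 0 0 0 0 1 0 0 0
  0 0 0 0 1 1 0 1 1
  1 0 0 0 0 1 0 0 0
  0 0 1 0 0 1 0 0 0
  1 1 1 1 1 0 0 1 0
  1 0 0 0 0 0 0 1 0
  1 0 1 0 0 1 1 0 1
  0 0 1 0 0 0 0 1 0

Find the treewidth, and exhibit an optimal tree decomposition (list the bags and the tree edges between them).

Treewidth 2.
Bags: B1 = {1, 6, 8}  B2 = {1, 7, 8}  B3 = {1, 2, 6}  B4 = {3, 6, 8}  B5 = {1, 4, 6}  B6 = {3, 8, 9}  B7 = {3, 5, 6}
Tree: B1–B2, B1–B3, B1–B4, B3–B5, B4–B6, B4–B7

Each bag holds 3 vertices, so the decomposition has width 2, which upper-bounds the treewidth. On the other hand G contains the 3-clique {3, 8, 9}. A clique must lie in a single bag of any decomposition, so no decomposition can have width below 2. Therefore the treewidth is 2.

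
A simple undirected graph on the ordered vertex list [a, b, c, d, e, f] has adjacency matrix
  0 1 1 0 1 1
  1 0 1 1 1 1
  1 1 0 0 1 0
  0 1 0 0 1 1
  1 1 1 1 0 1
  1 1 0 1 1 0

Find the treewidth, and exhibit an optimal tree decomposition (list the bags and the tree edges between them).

Every bag has size at most 4, so the width is 4 − 1 = 3 and tw(G) ≤ 3. For the lower bound, the 4 vertices {a, b, c, e} are pairwise adjacent, and any tree decomposition puts a clique entirely inside one bag — forcing width ≥ 3. Combining the bounds, tw(G) = 3.

Treewidth 3.
One such decomposition:
Bags: B1 = {a, b, e, f}  B2 = {a, b, c, e}  B3 = {b, d, e, f}
Tree: B1–B2, B1–B3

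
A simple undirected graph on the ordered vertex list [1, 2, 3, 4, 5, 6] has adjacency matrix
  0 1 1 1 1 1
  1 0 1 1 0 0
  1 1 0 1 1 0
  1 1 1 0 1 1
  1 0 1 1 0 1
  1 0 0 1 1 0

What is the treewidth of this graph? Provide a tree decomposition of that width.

Each bag holds 4 vertices, so the decomposition has width 3, which upper-bounds the treewidth. Conversely, {1, 2, 3, 4} is a clique of size 4, and the vertices of any clique must share a bag in every tree decomposition; so some bag has ≥ 4 vertices and tw(G) ≥ 3. Hence tw(G) = 3 exactly.

Treewidth 3.
One optimal decomposition is:
Bags: B1 = {1, 4, 5, 6}  B2 = {1, 3, 4, 5}  B3 = {1, 2, 3, 4}
Tree: B1–B2, B2–B3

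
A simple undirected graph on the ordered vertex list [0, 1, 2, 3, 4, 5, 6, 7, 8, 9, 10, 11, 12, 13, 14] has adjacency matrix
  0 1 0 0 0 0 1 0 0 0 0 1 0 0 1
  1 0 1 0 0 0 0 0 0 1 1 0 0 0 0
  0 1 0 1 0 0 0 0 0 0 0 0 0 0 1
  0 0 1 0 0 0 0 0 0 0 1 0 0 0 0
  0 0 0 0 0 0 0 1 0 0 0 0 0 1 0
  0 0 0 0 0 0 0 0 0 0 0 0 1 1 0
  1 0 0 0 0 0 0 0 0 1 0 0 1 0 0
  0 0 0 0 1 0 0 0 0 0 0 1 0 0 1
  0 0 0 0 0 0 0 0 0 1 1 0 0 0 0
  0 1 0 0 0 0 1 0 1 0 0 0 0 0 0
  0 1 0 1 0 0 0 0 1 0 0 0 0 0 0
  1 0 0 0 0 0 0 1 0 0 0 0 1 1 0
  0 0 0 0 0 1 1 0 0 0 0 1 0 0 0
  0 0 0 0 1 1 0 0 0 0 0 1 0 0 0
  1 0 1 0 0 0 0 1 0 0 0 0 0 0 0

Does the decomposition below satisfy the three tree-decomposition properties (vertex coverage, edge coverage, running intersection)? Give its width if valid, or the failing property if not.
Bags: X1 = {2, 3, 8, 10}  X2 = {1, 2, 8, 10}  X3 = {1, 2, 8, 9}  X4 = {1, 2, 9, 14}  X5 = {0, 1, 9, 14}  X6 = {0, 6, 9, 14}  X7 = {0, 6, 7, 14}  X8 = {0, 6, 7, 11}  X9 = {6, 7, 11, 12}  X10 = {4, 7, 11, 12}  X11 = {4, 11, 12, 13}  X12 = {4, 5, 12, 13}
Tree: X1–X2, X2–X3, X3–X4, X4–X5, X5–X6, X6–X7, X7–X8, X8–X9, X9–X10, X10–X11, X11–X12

Checking the three conditions: (i) the bags cover all of {0, 1, 2, 3, 4, 5, 6, 7, 8, 9, 10, 11, 12, 13, 14}; (ii) for each edge, some bag contains both endpoints; (iii) the bags containing any fixed vertex form a subtree. All hold, so the decomposition is valid with width 4 − 1 = 3.

Yes; width 3.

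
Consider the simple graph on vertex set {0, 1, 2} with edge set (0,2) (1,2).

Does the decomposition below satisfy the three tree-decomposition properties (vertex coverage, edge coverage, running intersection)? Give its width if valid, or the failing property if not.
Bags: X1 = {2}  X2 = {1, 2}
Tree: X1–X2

A tree decomposition must satisfy three properties: every vertex lies in some bag; for every edge, both endpoints lie together in some bag; and for every vertex, the bags containing it form a connected subtree. Here vertex 0 appears in no bag, so the decomposition is invalid.

No — vertex 0 appears in no bag.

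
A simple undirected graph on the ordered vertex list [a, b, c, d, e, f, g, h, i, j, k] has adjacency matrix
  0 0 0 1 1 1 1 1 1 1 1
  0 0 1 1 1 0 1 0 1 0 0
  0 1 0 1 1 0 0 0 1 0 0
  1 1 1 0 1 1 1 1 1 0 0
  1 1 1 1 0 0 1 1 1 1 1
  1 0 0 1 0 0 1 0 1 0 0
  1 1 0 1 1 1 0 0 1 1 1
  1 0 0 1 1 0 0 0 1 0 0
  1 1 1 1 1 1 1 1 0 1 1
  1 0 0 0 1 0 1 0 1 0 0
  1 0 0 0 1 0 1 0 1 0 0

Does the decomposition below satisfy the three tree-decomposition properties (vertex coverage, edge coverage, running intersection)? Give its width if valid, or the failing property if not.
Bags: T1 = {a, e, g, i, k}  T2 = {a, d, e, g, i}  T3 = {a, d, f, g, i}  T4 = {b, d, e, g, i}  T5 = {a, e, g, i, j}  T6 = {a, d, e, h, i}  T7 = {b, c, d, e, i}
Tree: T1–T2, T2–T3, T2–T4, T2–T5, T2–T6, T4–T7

Every vertex of G appears in some bag (union = {a, b, c, d, e, f, g, h, i, j, k}); every edge is covered by a bag; and for each vertex v the set of bags containing v is connected in the bag tree. The decomposition is therefore valid. The largest bag has 5 vertices, so the width is 4.

Yes; width 4.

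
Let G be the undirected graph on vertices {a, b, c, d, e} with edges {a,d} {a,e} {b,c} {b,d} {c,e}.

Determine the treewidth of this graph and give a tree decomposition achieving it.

The largest bag has 3 vertices, giving width 2; this decomposition certifies tw(G) ≤ 2. For the lower bound, G contains the cycle a–e–c–b–d–a, so G is not a forest; only forests have treewidth ≤ 1, hence tw(G) ≥ 2. Therefore the treewidth is 2.

Treewidth 2.
One optimal decomposition is:
Bags: B1 = {a, c, e}  B2 = {a, b, c}  B3 = {a, b, d}
Tree: B1–B2, B2–B3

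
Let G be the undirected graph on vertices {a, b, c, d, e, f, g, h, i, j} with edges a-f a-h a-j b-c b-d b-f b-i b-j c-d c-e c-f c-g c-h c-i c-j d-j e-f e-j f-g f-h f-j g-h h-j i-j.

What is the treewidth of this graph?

3

A width-3 tree decomposition is:
Bags: B1 = {b, c, i, j}  B2 = {b, c, f, j}  B3 = {c, f, h, j}  B4 = {a, f, h, j}  B5 = {c, e, f, j}  B6 = {b, c, d, j}  B7 = {c, f, g, h}
Tree: B1–B2, B2–B3, B3–B4, B2–B5, B1–B6, B3–B7
Every bag has size at most 4, so the width is 4 − 1 = 3 and tw(G) ≤ 3. Conversely, {c, f, g, h} is a clique of size 4, and the vertices of any clique must share a bag in every tree decomposition; so some bag has ≥ 4 vertices and tw(G) ≥ 3. Combining the bounds, tw(G) = 3.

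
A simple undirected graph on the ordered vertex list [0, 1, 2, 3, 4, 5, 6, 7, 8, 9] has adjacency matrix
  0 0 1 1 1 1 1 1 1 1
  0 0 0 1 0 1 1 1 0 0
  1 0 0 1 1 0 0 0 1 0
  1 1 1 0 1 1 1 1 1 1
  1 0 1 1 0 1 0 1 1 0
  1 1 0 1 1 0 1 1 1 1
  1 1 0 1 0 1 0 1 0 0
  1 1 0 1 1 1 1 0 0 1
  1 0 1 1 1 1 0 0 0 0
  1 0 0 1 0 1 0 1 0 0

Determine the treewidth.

4

A width-4 tree decomposition is:
Bags: B1 = {0, 3, 5, 6, 7}  B2 = {0, 3, 4, 5, 7}  B3 = {0, 3, 4, 5, 8}  B4 = {0, 2, 3, 4, 8}  B5 = {1, 3, 5, 6, 7}  B6 = {0, 3, 5, 7, 9}
Tree: B1–B2, B2–B3, B3–B4, B1–B5, B2–B6
Each bag holds 5 vertices, so the decomposition has width 4, which upper-bounds the treewidth. For the lower bound, the 5 vertices {0, 2, 3, 4, 8} are pairwise adjacent, and any tree decomposition puts a clique entirely inside one bag — forcing width ≥ 4. Hence tw(G) = 4 exactly.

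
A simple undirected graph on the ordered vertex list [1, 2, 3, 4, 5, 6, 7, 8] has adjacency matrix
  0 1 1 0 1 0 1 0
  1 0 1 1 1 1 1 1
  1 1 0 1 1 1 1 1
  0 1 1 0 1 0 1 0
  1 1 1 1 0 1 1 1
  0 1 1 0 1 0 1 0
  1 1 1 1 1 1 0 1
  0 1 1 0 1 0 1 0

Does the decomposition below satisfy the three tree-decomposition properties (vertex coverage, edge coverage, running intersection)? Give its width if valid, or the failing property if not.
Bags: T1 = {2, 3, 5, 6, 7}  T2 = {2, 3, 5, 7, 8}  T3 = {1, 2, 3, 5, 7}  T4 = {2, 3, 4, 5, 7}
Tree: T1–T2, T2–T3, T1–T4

Yes; width 4.

Vertex coverage: the bags together contain {1, 2, 3, 4, 5, 6, 7, 8}, the full vertex set. Edge coverage: each edge of G has both endpoints in at least one bag. Running intersection: for every vertex, the bags containing it form a connected subtree. All three properties hold, so this is a valid tree decomposition of width max|bag| − 1 = 4, and hence tw(G) ≤ 4.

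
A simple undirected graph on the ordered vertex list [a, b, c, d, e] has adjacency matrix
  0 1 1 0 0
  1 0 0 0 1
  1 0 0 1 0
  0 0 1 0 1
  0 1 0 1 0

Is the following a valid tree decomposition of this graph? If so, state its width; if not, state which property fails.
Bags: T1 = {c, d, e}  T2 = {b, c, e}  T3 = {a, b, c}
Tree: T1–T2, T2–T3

Yes; width 2.

Every vertex of G appears in some bag (union = {a, b, c, d, e}); every edge is covered by a bag; and for each vertex v the set of bags containing v is connected in the bag tree. The decomposition is therefore valid. The largest bag has 3 vertices, so the width is 2.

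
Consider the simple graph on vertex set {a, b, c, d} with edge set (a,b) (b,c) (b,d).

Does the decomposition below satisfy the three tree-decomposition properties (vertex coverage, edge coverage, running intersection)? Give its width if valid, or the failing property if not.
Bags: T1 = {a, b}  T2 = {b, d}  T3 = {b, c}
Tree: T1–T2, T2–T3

Checking the three conditions: (i) the bags cover all of {a, b, c, d}; (ii) for each edge, some bag contains both endpoints; (iii) the bags containing any fixed vertex form a subtree. All hold, so the decomposition is valid with width 2 − 1 = 1.

Yes; width 1.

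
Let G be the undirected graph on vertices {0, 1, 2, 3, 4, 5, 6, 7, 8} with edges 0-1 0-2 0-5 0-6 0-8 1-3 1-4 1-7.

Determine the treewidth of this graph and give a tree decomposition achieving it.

Each bag holds 2 vertices, so the decomposition has width 1, which upper-bounds the treewidth. G has an edge, so its treewidth is at least 1. Therefore the treewidth is 1.

Treewidth 1.
One such decomposition:
Bags: B1 = {1, 7}  B2 = {0, 1}  B3 = {1, 4}  B4 = {0, 2}  B5 = {1, 3}  B6 = {0, 6}  B7 = {0, 5}  B8 = {0, 8}
Tree: B1–B2, B1–B3, B2–B4, B1–B5, B2–B6, B6–B7, B7–B8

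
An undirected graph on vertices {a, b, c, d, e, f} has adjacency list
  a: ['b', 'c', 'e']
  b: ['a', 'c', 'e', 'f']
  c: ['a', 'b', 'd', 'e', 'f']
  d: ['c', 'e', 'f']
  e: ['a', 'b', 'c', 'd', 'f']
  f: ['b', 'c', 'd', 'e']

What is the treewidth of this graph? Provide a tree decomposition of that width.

Treewidth 3.
Bags: B1 = {a, b, c, e}  B2 = {b, c, e, f}  B3 = {c, d, e, f}
Tree: B1–B2, B2–B3

Each bag holds 4 vertices, so the decomposition has width 3, which upper-bounds the treewidth. Conversely, {a, b, c, e} is a clique of size 4, and the vertices of any clique must share a bag in every tree decomposition; so some bag has ≥ 4 vertices and tw(G) ≥ 3. Combining the bounds, tw(G) = 3.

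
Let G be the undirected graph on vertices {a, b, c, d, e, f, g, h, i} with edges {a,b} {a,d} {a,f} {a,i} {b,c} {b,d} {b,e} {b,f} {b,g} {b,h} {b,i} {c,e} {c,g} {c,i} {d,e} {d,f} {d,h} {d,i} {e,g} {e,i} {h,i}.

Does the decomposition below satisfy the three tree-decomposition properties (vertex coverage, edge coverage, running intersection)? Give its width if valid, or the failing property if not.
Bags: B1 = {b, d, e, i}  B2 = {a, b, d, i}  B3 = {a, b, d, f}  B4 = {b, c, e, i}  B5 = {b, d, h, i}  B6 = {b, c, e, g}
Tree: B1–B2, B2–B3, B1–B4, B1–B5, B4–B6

Yes; width 3.

Every vertex of G appears in some bag (union = {a, b, c, d, e, f, g, h, i}); every edge is covered by a bag; and for each vertex v the set of bags containing v is connected in the bag tree. The decomposition is therefore valid. The largest bag has 4 vertices, so the width is 3.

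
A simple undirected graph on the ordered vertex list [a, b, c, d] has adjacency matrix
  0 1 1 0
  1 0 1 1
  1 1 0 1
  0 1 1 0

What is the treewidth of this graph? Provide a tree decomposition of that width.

Every bag has size at most 3, so the width is 3 − 1 = 2 and tw(G) ≤ 2. On the other hand G contains the 3-clique {b, c, d}. A clique must lie in a single bag of any decomposition, so no decomposition can have width below 2. The upper and lower bounds meet at 2, so that is the treewidth.

Treewidth 2.
One such decomposition:
Bags: B1 = {b, c, d}  B2 = {a, b, c}
Tree: B1–B2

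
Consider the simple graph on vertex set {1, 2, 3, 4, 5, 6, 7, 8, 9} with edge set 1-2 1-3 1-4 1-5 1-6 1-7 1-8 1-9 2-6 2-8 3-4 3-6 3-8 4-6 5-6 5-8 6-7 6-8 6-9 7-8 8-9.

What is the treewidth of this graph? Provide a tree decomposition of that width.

Each bag holds 4 vertices, so the decomposition has width 3, which upper-bounds the treewidth. Conversely, {1, 2, 6, 8} is a clique of size 4, and the vertices of any clique must share a bag in every tree decomposition; so some bag has ≥ 4 vertices and tw(G) ≥ 3. Therefore the treewidth is 3.

Treewidth 3.
One such decomposition:
Bags: B1 = {1, 3, 6, 8}  B2 = {1, 2, 6, 8}  B3 = {1, 3, 4, 6}  B4 = {1, 5, 6, 8}  B5 = {1, 6, 7, 8}  B6 = {1, 6, 8, 9}
Tree: B1–B2, B1–B3, B1–B4, B1–B5, B2–B6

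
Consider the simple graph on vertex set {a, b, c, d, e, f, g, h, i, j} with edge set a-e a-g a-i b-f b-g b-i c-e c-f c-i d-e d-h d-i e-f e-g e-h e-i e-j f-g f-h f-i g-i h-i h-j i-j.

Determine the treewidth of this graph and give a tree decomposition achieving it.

Treewidth 3.
One optimal decomposition is:
Bags: B1 = {e, f, g, i}  B2 = {e, f, h, i}  B3 = {c, e, f, i}  B4 = {d, e, h, i}  B5 = {e, h, i, j}  B6 = {b, f, g, i}  B7 = {a, e, g, i}
Tree: B1–B2, B2–B3, B2–B4, B4–B5, B1–B6, B1–B7

Every bag has size at most 4, so the width is 4 − 1 = 3 and tw(G) ≤ 3. On the other hand G contains the 4-clique {d, e, h, i}. A clique must lie in a single bag of any decomposition, so no decomposition can have width below 3. The upper and lower bounds meet at 3, so that is the treewidth.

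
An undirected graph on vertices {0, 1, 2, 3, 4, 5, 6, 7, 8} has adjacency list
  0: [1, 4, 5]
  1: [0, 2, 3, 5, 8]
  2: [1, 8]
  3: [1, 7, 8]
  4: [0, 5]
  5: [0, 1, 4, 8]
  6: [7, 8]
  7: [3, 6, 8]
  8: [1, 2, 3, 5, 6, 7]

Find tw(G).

A width-2 tree decomposition is:
Bags: B1 = {1, 5, 8}  B2 = {1, 3, 8}  B3 = {1, 2, 8}  B4 = {0, 1, 5}  B5 = {0, 4, 5}  B6 = {3, 7, 8}  B7 = {6, 7, 8}
Tree: B1–B2, B1–B3, B1–B4, B4–B5, B2–B6, B6–B7
Each bag holds 3 vertices, so the decomposition has width 2, which upper-bounds the treewidth. For the lower bound, the 3 vertices {0, 1, 5} are pairwise adjacent, and any tree decomposition puts a clique entirely inside one bag — forcing width ≥ 2. Hence tw(G) = 2 exactly.

2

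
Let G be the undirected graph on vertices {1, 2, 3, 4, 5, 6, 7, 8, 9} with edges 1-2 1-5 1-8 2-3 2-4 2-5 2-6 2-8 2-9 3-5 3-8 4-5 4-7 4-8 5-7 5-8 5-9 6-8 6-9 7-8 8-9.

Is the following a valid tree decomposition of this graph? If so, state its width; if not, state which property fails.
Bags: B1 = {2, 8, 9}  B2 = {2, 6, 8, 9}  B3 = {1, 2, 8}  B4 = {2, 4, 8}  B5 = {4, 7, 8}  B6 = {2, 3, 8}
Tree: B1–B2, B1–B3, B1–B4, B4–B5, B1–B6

No — vertex 5 appears in no bag.

A tree decomposition must satisfy three properties: every vertex lies in some bag; for every edge, both endpoints lie together in some bag; and for every vertex, the bags containing it form a connected subtree. Here vertex 5 appears in no bag, so the decomposition is invalid.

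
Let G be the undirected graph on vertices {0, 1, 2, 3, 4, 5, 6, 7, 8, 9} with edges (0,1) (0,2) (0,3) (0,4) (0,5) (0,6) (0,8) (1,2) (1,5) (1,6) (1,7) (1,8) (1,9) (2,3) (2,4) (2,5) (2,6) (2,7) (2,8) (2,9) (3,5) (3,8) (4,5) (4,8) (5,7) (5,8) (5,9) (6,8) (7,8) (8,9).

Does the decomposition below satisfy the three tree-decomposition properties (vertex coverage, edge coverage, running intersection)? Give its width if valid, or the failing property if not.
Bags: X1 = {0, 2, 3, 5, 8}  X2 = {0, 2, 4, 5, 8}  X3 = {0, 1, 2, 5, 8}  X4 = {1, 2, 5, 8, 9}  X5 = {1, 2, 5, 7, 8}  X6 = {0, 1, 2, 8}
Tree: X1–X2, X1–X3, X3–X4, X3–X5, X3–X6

A tree decomposition must satisfy three properties: every vertex lies in some bag; for every edge, both endpoints lie together in some bag; and for every vertex, the bags containing it form a connected subtree. Here vertex 6 appears in no bag, so the decomposition is invalid.

No — vertex 6 appears in no bag.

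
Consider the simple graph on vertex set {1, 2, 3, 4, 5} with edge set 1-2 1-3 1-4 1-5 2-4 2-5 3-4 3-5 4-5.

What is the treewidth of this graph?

3

A width-3 tree decomposition is:
Bags: B1 = {1, 3, 4, 5}  B2 = {1, 2, 4, 5}
Tree: B1–B2
The largest bag has 4 vertices, giving width 3; this decomposition certifies tw(G) ≤ 3. For the lower bound, the 4 vertices {1, 2, 4, 5} are pairwise adjacent, and any tree decomposition puts a clique entirely inside one bag — forcing width ≥ 3. Hence tw(G) = 3 exactly.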